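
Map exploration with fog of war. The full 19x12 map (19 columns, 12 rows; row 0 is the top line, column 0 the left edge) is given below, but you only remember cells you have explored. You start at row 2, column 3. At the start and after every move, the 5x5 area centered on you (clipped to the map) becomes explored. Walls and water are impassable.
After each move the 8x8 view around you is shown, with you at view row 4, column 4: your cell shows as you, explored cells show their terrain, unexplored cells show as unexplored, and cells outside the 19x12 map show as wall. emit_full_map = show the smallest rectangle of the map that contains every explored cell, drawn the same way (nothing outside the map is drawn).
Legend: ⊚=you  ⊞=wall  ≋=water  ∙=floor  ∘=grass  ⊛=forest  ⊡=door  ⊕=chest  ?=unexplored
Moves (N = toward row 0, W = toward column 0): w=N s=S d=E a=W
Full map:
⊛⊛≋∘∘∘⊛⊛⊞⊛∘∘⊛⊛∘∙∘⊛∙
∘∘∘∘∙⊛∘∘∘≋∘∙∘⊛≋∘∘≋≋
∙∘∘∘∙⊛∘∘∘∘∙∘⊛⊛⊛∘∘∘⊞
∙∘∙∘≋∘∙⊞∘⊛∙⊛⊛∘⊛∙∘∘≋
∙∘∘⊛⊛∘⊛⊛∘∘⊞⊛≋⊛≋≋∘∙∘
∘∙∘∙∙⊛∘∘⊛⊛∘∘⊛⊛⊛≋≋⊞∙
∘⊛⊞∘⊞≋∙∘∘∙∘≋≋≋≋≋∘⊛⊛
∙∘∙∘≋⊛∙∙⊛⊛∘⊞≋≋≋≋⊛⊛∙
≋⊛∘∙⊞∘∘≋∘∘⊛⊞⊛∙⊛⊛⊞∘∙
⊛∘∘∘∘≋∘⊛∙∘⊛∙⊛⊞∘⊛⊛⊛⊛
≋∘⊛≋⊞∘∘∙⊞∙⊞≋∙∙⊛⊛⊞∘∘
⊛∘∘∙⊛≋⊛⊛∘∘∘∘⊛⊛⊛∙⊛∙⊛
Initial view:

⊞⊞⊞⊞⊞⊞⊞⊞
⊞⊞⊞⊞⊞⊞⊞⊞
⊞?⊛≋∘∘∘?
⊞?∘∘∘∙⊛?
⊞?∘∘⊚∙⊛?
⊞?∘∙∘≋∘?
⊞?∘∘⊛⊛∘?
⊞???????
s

⊞⊞⊞⊞⊞⊞⊞⊞
⊞?⊛≋∘∘∘?
⊞?∘∘∘∙⊛?
⊞?∘∘∘∙⊛?
⊞?∘∙⊚≋∘?
⊞?∘∘⊛⊛∘?
⊞?∙∘∙∙⊛?
⊞???????

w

⊞⊞⊞⊞⊞⊞⊞⊞
⊞⊞⊞⊞⊞⊞⊞⊞
⊞?⊛≋∘∘∘?
⊞?∘∘∘∙⊛?
⊞?∘∘⊚∙⊛?
⊞?∘∙∘≋∘?
⊞?∘∘⊛⊛∘?
⊞?∙∘∙∙⊛?

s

⊞⊞⊞⊞⊞⊞⊞⊞
⊞?⊛≋∘∘∘?
⊞?∘∘∘∙⊛?
⊞?∘∘∘∙⊛?
⊞?∘∙⊚≋∘?
⊞?∘∘⊛⊛∘?
⊞?∙∘∙∙⊛?
⊞???????

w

⊞⊞⊞⊞⊞⊞⊞⊞
⊞⊞⊞⊞⊞⊞⊞⊞
⊞?⊛≋∘∘∘?
⊞?∘∘∘∙⊛?
⊞?∘∘⊚∙⊛?
⊞?∘∙∘≋∘?
⊞?∘∘⊛⊛∘?
⊞?∙∘∙∙⊛?

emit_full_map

⊛≋∘∘∘
∘∘∘∙⊛
∘∘⊚∙⊛
∘∙∘≋∘
∘∘⊛⊛∘
∙∘∙∙⊛

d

⊞⊞⊞⊞⊞⊞⊞⊞
⊞⊞⊞⊞⊞⊞⊞⊞
?⊛≋∘∘∘⊛?
?∘∘∘∙⊛∘?
?∘∘∘⊚⊛∘?
?∘∙∘≋∘∙?
?∘∘⊛⊛∘⊛?
?∙∘∙∙⊛??

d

⊞⊞⊞⊞⊞⊞⊞⊞
⊞⊞⊞⊞⊞⊞⊞⊞
⊛≋∘∘∘⊛⊛?
∘∘∘∙⊛∘∘?
∘∘∘∙⊚∘∘?
∘∙∘≋∘∙⊞?
∘∘⊛⊛∘⊛⊛?
∙∘∙∙⊛???

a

⊞⊞⊞⊞⊞⊞⊞⊞
⊞⊞⊞⊞⊞⊞⊞⊞
?⊛≋∘∘∘⊛⊛
?∘∘∘∙⊛∘∘
?∘∘∘⊚⊛∘∘
?∘∙∘≋∘∙⊞
?∘∘⊛⊛∘⊛⊛
?∙∘∙∙⊛??

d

⊞⊞⊞⊞⊞⊞⊞⊞
⊞⊞⊞⊞⊞⊞⊞⊞
⊛≋∘∘∘⊛⊛?
∘∘∘∙⊛∘∘?
∘∘∘∙⊚∘∘?
∘∙∘≋∘∙⊞?
∘∘⊛⊛∘⊛⊛?
∙∘∙∙⊛???

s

⊞⊞⊞⊞⊞⊞⊞⊞
⊛≋∘∘∘⊛⊛?
∘∘∘∙⊛∘∘?
∘∘∘∙⊛∘∘?
∘∙∘≋⊚∙⊞?
∘∘⊛⊛∘⊛⊛?
∙∘∙∙⊛∘∘?
????????

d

⊞⊞⊞⊞⊞⊞⊞⊞
≋∘∘∘⊛⊛??
∘∘∙⊛∘∘∘?
∘∘∙⊛∘∘∘?
∙∘≋∘⊚⊞∘?
∘⊛⊛∘⊛⊛∘?
∘∙∙⊛∘∘⊛?
????????

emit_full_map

⊛≋∘∘∘⊛⊛?
∘∘∘∙⊛∘∘∘
∘∘∘∙⊛∘∘∘
∘∙∘≋∘⊚⊞∘
∘∘⊛⊛∘⊛⊛∘
∙∘∙∙⊛∘∘⊛


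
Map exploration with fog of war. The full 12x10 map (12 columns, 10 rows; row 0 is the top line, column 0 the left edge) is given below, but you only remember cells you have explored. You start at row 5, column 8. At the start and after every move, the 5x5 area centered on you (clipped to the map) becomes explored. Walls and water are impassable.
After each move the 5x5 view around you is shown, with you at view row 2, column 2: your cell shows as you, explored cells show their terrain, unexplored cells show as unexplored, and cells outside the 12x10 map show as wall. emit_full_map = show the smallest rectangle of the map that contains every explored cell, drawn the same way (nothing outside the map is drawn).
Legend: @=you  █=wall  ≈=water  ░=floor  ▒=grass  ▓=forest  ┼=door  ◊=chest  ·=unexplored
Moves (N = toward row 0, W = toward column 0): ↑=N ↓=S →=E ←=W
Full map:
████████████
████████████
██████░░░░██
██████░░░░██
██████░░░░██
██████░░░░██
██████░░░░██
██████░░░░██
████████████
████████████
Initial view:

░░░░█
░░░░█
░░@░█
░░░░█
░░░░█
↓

░░░░█
░░░░█
░░@░█
░░░░█
█████

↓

░░░░█
░░░░█
░░@░█
█████
█████

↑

░░░░█
░░░░█
░░@░█
░░░░█
█████

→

░░░██
░░░██
░░@██
░░░██
█████

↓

░░░██
░░░██
░░@██
█████
█████

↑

░░░██
░░░██
░░@██
░░░██
█████

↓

░░░██
░░░██
░░@██
█████
█████

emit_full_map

░░░░█·
░░░░██
░░░░██
░░░░██
░░░@██
██████
██████


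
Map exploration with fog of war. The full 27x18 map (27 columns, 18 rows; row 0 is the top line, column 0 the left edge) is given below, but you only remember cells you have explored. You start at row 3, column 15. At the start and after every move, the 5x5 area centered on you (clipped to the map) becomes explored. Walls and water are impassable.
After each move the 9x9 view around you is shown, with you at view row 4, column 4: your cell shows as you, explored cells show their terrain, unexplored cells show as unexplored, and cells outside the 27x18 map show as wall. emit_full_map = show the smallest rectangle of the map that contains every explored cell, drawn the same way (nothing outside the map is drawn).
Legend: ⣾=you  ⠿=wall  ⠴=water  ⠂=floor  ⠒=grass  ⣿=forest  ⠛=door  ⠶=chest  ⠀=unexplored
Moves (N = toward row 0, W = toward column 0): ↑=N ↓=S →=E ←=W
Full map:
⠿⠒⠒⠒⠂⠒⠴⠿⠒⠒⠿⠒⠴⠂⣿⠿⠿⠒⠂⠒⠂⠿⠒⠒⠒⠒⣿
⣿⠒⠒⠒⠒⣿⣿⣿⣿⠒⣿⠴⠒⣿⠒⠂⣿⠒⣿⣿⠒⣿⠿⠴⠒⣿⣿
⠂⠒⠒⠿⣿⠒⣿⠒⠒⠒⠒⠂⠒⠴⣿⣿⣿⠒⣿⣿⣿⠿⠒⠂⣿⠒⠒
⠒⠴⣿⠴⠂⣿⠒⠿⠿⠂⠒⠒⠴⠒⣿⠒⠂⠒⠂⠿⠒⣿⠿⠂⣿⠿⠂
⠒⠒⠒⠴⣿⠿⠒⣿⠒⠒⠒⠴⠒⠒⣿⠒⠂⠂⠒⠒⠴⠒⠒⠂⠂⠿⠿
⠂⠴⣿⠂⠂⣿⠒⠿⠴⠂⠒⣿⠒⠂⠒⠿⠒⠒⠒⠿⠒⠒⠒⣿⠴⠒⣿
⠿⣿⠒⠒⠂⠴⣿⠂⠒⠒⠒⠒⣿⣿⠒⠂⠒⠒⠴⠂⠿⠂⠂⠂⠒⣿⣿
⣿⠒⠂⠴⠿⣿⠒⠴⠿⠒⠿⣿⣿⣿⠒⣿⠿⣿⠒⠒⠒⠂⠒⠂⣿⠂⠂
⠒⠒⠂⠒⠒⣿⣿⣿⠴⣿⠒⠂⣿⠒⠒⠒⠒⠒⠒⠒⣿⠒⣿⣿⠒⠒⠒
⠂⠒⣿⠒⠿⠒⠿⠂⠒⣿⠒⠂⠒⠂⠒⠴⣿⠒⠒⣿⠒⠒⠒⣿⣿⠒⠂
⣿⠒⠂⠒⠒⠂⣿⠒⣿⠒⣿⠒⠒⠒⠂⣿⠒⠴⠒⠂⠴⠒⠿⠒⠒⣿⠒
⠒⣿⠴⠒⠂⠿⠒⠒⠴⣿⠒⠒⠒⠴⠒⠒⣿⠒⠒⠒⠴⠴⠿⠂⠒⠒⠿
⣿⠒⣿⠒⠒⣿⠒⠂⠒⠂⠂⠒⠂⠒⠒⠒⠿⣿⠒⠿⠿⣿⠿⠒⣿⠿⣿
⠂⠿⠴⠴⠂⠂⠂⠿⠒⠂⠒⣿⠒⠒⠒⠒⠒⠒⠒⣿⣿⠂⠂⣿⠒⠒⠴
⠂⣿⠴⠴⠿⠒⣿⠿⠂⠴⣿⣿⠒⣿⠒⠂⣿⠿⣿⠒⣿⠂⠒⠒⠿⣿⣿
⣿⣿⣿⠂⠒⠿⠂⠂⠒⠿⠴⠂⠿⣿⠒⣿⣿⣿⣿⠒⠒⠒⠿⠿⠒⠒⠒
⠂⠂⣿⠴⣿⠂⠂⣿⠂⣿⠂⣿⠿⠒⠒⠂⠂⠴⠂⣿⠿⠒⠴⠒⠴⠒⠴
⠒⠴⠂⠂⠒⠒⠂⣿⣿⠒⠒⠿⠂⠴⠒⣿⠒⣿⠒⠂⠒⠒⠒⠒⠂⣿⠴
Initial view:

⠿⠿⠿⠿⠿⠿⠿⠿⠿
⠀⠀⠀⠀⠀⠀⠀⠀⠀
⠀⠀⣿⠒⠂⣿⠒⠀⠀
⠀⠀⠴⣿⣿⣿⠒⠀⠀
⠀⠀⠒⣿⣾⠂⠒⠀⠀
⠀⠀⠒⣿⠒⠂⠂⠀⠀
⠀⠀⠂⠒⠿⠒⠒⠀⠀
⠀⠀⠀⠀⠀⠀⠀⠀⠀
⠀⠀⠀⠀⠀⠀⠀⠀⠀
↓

⠀⠀⠀⠀⠀⠀⠀⠀⠀
⠀⠀⣿⠒⠂⣿⠒⠀⠀
⠀⠀⠴⣿⣿⣿⠒⠀⠀
⠀⠀⠒⣿⠒⠂⠒⠀⠀
⠀⠀⠒⣿⣾⠂⠂⠀⠀
⠀⠀⠂⠒⠿⠒⠒⠀⠀
⠀⠀⣿⠒⠂⠒⠒⠀⠀
⠀⠀⠀⠀⠀⠀⠀⠀⠀
⠀⠀⠀⠀⠀⠀⠀⠀⠀

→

⠀⠀⠀⠀⠀⠀⠀⠀⠀
⠀⣿⠒⠂⣿⠒⠀⠀⠀
⠀⠴⣿⣿⣿⠒⣿⠀⠀
⠀⠒⣿⠒⠂⠒⠂⠀⠀
⠀⠒⣿⠒⣾⠂⠒⠀⠀
⠀⠂⠒⠿⠒⠒⠒⠀⠀
⠀⣿⠒⠂⠒⠒⠴⠀⠀
⠀⠀⠀⠀⠀⠀⠀⠀⠀
⠀⠀⠀⠀⠀⠀⠀⠀⠀

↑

⠿⠿⠿⠿⠿⠿⠿⠿⠿
⠀⠀⠀⠀⠀⠀⠀⠀⠀
⠀⣿⠒⠂⣿⠒⣿⠀⠀
⠀⠴⣿⣿⣿⠒⣿⠀⠀
⠀⠒⣿⠒⣾⠒⠂⠀⠀
⠀⠒⣿⠒⠂⠂⠒⠀⠀
⠀⠂⠒⠿⠒⠒⠒⠀⠀
⠀⣿⠒⠂⠒⠒⠴⠀⠀
⠀⠀⠀⠀⠀⠀⠀⠀⠀

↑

⠿⠿⠿⠿⠿⠿⠿⠿⠿
⠿⠿⠿⠿⠿⠿⠿⠿⠿
⠀⠀⣿⠿⠿⠒⠂⠀⠀
⠀⣿⠒⠂⣿⠒⣿⠀⠀
⠀⠴⣿⣿⣾⠒⣿⠀⠀
⠀⠒⣿⠒⠂⠒⠂⠀⠀
⠀⠒⣿⠒⠂⠂⠒⠀⠀
⠀⠂⠒⠿⠒⠒⠒⠀⠀
⠀⣿⠒⠂⠒⠒⠴⠀⠀

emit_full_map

⠀⣿⠿⠿⠒⠂
⣿⠒⠂⣿⠒⣿
⠴⣿⣿⣾⠒⣿
⠒⣿⠒⠂⠒⠂
⠒⣿⠒⠂⠂⠒
⠂⠒⠿⠒⠒⠒
⣿⠒⠂⠒⠒⠴

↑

⠿⠿⠿⠿⠿⠿⠿⠿⠿
⠿⠿⠿⠿⠿⠿⠿⠿⠿
⠿⠿⠿⠿⠿⠿⠿⠿⠿
⠀⠀⣿⠿⠿⠒⠂⠀⠀
⠀⣿⠒⠂⣾⠒⣿⠀⠀
⠀⠴⣿⣿⣿⠒⣿⠀⠀
⠀⠒⣿⠒⠂⠒⠂⠀⠀
⠀⠒⣿⠒⠂⠂⠒⠀⠀
⠀⠂⠒⠿⠒⠒⠒⠀⠀

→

⠿⠿⠿⠿⠿⠿⠿⠿⠿
⠿⠿⠿⠿⠿⠿⠿⠿⠿
⠿⠿⠿⠿⠿⠿⠿⠿⠿
⠀⣿⠿⠿⠒⠂⠒⠀⠀
⣿⠒⠂⣿⣾⣿⣿⠀⠀
⠴⣿⣿⣿⠒⣿⣿⠀⠀
⠒⣿⠒⠂⠒⠂⠿⠀⠀
⠒⣿⠒⠂⠂⠒⠀⠀⠀
⠂⠒⠿⠒⠒⠒⠀⠀⠀

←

⠿⠿⠿⠿⠿⠿⠿⠿⠿
⠿⠿⠿⠿⠿⠿⠿⠿⠿
⠿⠿⠿⠿⠿⠿⠿⠿⠿
⠀⠀⣿⠿⠿⠒⠂⠒⠀
⠀⣿⠒⠂⣾⠒⣿⣿⠀
⠀⠴⣿⣿⣿⠒⣿⣿⠀
⠀⠒⣿⠒⠂⠒⠂⠿⠀
⠀⠒⣿⠒⠂⠂⠒⠀⠀
⠀⠂⠒⠿⠒⠒⠒⠀⠀

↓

⠿⠿⠿⠿⠿⠿⠿⠿⠿
⠿⠿⠿⠿⠿⠿⠿⠿⠿
⠀⠀⣿⠿⠿⠒⠂⠒⠀
⠀⣿⠒⠂⣿⠒⣿⣿⠀
⠀⠴⣿⣿⣾⠒⣿⣿⠀
⠀⠒⣿⠒⠂⠒⠂⠿⠀
⠀⠒⣿⠒⠂⠂⠒⠀⠀
⠀⠂⠒⠿⠒⠒⠒⠀⠀
⠀⣿⠒⠂⠒⠒⠴⠀⠀

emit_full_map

⠀⣿⠿⠿⠒⠂⠒
⣿⠒⠂⣿⠒⣿⣿
⠴⣿⣿⣾⠒⣿⣿
⠒⣿⠒⠂⠒⠂⠿
⠒⣿⠒⠂⠂⠒⠀
⠂⠒⠿⠒⠒⠒⠀
⣿⠒⠂⠒⠒⠴⠀

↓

⠿⠿⠿⠿⠿⠿⠿⠿⠿
⠀⠀⣿⠿⠿⠒⠂⠒⠀
⠀⣿⠒⠂⣿⠒⣿⣿⠀
⠀⠴⣿⣿⣿⠒⣿⣿⠀
⠀⠒⣿⠒⣾⠒⠂⠿⠀
⠀⠒⣿⠒⠂⠂⠒⠀⠀
⠀⠂⠒⠿⠒⠒⠒⠀⠀
⠀⣿⠒⠂⠒⠒⠴⠀⠀
⠀⠀⠀⠀⠀⠀⠀⠀⠀

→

⠿⠿⠿⠿⠿⠿⠿⠿⠿
⠀⣿⠿⠿⠒⠂⠒⠀⠀
⣿⠒⠂⣿⠒⣿⣿⠀⠀
⠴⣿⣿⣿⠒⣿⣿⠀⠀
⠒⣿⠒⠂⣾⠂⠿⠀⠀
⠒⣿⠒⠂⠂⠒⠒⠀⠀
⠂⠒⠿⠒⠒⠒⠿⠀⠀
⣿⠒⠂⠒⠒⠴⠀⠀⠀
⠀⠀⠀⠀⠀⠀⠀⠀⠀

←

⠿⠿⠿⠿⠿⠿⠿⠿⠿
⠀⠀⣿⠿⠿⠒⠂⠒⠀
⠀⣿⠒⠂⣿⠒⣿⣿⠀
⠀⠴⣿⣿⣿⠒⣿⣿⠀
⠀⠒⣿⠒⣾⠒⠂⠿⠀
⠀⠒⣿⠒⠂⠂⠒⠒⠀
⠀⠂⠒⠿⠒⠒⠒⠿⠀
⠀⣿⠒⠂⠒⠒⠴⠀⠀
⠀⠀⠀⠀⠀⠀⠀⠀⠀

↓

⠀⠀⣿⠿⠿⠒⠂⠒⠀
⠀⣿⠒⠂⣿⠒⣿⣿⠀
⠀⠴⣿⣿⣿⠒⣿⣿⠀
⠀⠒⣿⠒⠂⠒⠂⠿⠀
⠀⠒⣿⠒⣾⠂⠒⠒⠀
⠀⠂⠒⠿⠒⠒⠒⠿⠀
⠀⣿⠒⠂⠒⠒⠴⠀⠀
⠀⠀⠀⠀⠀⠀⠀⠀⠀
⠀⠀⠀⠀⠀⠀⠀⠀⠀

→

⠀⣿⠿⠿⠒⠂⠒⠀⠀
⣿⠒⠂⣿⠒⣿⣿⠀⠀
⠴⣿⣿⣿⠒⣿⣿⠀⠀
⠒⣿⠒⠂⠒⠂⠿⠀⠀
⠒⣿⠒⠂⣾⠒⠒⠀⠀
⠂⠒⠿⠒⠒⠒⠿⠀⠀
⣿⠒⠂⠒⠒⠴⠂⠀⠀
⠀⠀⠀⠀⠀⠀⠀⠀⠀
⠀⠀⠀⠀⠀⠀⠀⠀⠀

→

⣿⠿⠿⠒⠂⠒⠀⠀⠀
⠒⠂⣿⠒⣿⣿⠀⠀⠀
⣿⣿⣿⠒⣿⣿⣿⠀⠀
⣿⠒⠂⠒⠂⠿⠒⠀⠀
⣿⠒⠂⠂⣾⠒⠴⠀⠀
⠒⠿⠒⠒⠒⠿⠒⠀⠀
⠒⠂⠒⠒⠴⠂⠿⠀⠀
⠀⠀⠀⠀⠀⠀⠀⠀⠀
⠀⠀⠀⠀⠀⠀⠀⠀⠀

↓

⠒⠂⣿⠒⣿⣿⠀⠀⠀
⣿⣿⣿⠒⣿⣿⣿⠀⠀
⣿⠒⠂⠒⠂⠿⠒⠀⠀
⣿⠒⠂⠂⠒⠒⠴⠀⠀
⠒⠿⠒⠒⣾⠿⠒⠀⠀
⠒⠂⠒⠒⠴⠂⠿⠀⠀
⠀⠀⠿⣿⠒⠒⠒⠀⠀
⠀⠀⠀⠀⠀⠀⠀⠀⠀
⠀⠀⠀⠀⠀⠀⠀⠀⠀

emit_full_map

⠀⣿⠿⠿⠒⠂⠒⠀
⣿⠒⠂⣿⠒⣿⣿⠀
⠴⣿⣿⣿⠒⣿⣿⣿
⠒⣿⠒⠂⠒⠂⠿⠒
⠒⣿⠒⠂⠂⠒⠒⠴
⠂⠒⠿⠒⠒⣾⠿⠒
⣿⠒⠂⠒⠒⠴⠂⠿
⠀⠀⠀⠿⣿⠒⠒⠒

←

⣿⠒⠂⣿⠒⣿⣿⠀⠀
⠴⣿⣿⣿⠒⣿⣿⣿⠀
⠒⣿⠒⠂⠒⠂⠿⠒⠀
⠒⣿⠒⠂⠂⠒⠒⠴⠀
⠂⠒⠿⠒⣾⠒⠿⠒⠀
⣿⠒⠂⠒⠒⠴⠂⠿⠀
⠀⠀⣿⠿⣿⠒⠒⠒⠀
⠀⠀⠀⠀⠀⠀⠀⠀⠀
⠀⠀⠀⠀⠀⠀⠀⠀⠀

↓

⠴⣿⣿⣿⠒⣿⣿⣿⠀
⠒⣿⠒⠂⠒⠂⠿⠒⠀
⠒⣿⠒⠂⠂⠒⠒⠴⠀
⠂⠒⠿⠒⠒⠒⠿⠒⠀
⣿⠒⠂⠒⣾⠴⠂⠿⠀
⠀⠀⣿⠿⣿⠒⠒⠒⠀
⠀⠀⠒⠒⠒⠒⠒⠀⠀
⠀⠀⠀⠀⠀⠀⠀⠀⠀
⠀⠀⠀⠀⠀⠀⠀⠀⠀

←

⠀⠴⣿⣿⣿⠒⣿⣿⣿
⠀⠒⣿⠒⠂⠒⠂⠿⠒
⠀⠒⣿⠒⠂⠂⠒⠒⠴
⠀⠂⠒⠿⠒⠒⠒⠿⠒
⠀⣿⠒⠂⣾⠒⠴⠂⠿
⠀⠀⠒⣿⠿⣿⠒⠒⠒
⠀⠀⠒⠒⠒⠒⠒⠒⠀
⠀⠀⠀⠀⠀⠀⠀⠀⠀
⠀⠀⠀⠀⠀⠀⠀⠀⠀

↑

⠀⣿⠒⠂⣿⠒⣿⣿⠀
⠀⠴⣿⣿⣿⠒⣿⣿⣿
⠀⠒⣿⠒⠂⠒⠂⠿⠒
⠀⠒⣿⠒⠂⠂⠒⠒⠴
⠀⠂⠒⠿⣾⠒⠒⠿⠒
⠀⣿⠒⠂⠒⠒⠴⠂⠿
⠀⠀⠒⣿⠿⣿⠒⠒⠒
⠀⠀⠒⠒⠒⠒⠒⠒⠀
⠀⠀⠀⠀⠀⠀⠀⠀⠀

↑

⠀⠀⣿⠿⠿⠒⠂⠒⠀
⠀⣿⠒⠂⣿⠒⣿⣿⠀
⠀⠴⣿⣿⣿⠒⣿⣿⣿
⠀⠒⣿⠒⠂⠒⠂⠿⠒
⠀⠒⣿⠒⣾⠂⠒⠒⠴
⠀⠂⠒⠿⠒⠒⠒⠿⠒
⠀⣿⠒⠂⠒⠒⠴⠂⠿
⠀⠀⠒⣿⠿⣿⠒⠒⠒
⠀⠀⠒⠒⠒⠒⠒⠒⠀

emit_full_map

⠀⣿⠿⠿⠒⠂⠒⠀
⣿⠒⠂⣿⠒⣿⣿⠀
⠴⣿⣿⣿⠒⣿⣿⣿
⠒⣿⠒⠂⠒⠂⠿⠒
⠒⣿⠒⣾⠂⠒⠒⠴
⠂⠒⠿⠒⠒⠒⠿⠒
⣿⠒⠂⠒⠒⠴⠂⠿
⠀⠒⣿⠿⣿⠒⠒⠒
⠀⠒⠒⠒⠒⠒⠒⠀


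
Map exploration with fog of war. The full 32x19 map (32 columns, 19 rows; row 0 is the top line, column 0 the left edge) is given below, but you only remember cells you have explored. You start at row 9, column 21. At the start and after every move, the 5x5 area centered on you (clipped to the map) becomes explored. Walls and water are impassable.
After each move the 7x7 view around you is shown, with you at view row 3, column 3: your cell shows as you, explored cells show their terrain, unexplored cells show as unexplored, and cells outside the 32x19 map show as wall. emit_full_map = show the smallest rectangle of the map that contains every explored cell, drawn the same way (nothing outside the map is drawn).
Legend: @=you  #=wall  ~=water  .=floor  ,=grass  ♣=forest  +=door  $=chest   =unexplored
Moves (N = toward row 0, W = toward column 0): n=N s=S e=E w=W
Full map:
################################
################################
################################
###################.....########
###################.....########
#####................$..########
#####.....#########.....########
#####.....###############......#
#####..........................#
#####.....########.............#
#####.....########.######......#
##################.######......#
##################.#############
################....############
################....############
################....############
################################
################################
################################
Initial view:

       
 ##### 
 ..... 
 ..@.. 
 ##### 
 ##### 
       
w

       
 ######
 ......
 ..@...
 .#####
 .#####
       

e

       
###### 
...... 
...@.. 
.##### 
.##### 
       

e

       
###### 
...... 
...@.. 
###### 
###### 
       

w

       
#######
.......
...@...
.######
.######
       

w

       
 ######
 ......
 ..@...
 .#####
 .#####
       

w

       
 ######
 ......
 #.@...
 #.####
 #.####
       

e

       
#######
.......
#..@...
#.#####
#.#####
       

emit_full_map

########
........
#..@....
#.######
#.######

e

       
#######
.......
...@...
.######
.######
       

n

       
 ..... 
#######
...@...
.......
.######
.######

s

 ..... 
#######
.......
...@...
.######
.######
       

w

  .....
#######
.......
#..@...
#.#####
#.#####
       

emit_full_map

  ..... 
########
........
#..@....
#.######
#.######

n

       
 #.....
#######
...@...
#......
#.#####
#.#####

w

       
 ##....
 ######
 ..@...
 #.....
 #.####
 #.####

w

       
 ###...
 ######
 ..@...
 ##....
 ##.###
  #.###

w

       
 ####..
 ######
 ..@...
 ###...
 ###.##
   #.##

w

       
 #####.
 ######
 ..@...
 ####..
 ####.#
    #.#

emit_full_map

#####..... 
###########
..@........
####.......
####.######
   #.######

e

       
#####..
#######
...@...
####...
####.##
   #.##

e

       
####...
#######
...@...
###....
###.###
  #.###

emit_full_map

#####..... 
###########
....@......
####.......
####.######
   #.######


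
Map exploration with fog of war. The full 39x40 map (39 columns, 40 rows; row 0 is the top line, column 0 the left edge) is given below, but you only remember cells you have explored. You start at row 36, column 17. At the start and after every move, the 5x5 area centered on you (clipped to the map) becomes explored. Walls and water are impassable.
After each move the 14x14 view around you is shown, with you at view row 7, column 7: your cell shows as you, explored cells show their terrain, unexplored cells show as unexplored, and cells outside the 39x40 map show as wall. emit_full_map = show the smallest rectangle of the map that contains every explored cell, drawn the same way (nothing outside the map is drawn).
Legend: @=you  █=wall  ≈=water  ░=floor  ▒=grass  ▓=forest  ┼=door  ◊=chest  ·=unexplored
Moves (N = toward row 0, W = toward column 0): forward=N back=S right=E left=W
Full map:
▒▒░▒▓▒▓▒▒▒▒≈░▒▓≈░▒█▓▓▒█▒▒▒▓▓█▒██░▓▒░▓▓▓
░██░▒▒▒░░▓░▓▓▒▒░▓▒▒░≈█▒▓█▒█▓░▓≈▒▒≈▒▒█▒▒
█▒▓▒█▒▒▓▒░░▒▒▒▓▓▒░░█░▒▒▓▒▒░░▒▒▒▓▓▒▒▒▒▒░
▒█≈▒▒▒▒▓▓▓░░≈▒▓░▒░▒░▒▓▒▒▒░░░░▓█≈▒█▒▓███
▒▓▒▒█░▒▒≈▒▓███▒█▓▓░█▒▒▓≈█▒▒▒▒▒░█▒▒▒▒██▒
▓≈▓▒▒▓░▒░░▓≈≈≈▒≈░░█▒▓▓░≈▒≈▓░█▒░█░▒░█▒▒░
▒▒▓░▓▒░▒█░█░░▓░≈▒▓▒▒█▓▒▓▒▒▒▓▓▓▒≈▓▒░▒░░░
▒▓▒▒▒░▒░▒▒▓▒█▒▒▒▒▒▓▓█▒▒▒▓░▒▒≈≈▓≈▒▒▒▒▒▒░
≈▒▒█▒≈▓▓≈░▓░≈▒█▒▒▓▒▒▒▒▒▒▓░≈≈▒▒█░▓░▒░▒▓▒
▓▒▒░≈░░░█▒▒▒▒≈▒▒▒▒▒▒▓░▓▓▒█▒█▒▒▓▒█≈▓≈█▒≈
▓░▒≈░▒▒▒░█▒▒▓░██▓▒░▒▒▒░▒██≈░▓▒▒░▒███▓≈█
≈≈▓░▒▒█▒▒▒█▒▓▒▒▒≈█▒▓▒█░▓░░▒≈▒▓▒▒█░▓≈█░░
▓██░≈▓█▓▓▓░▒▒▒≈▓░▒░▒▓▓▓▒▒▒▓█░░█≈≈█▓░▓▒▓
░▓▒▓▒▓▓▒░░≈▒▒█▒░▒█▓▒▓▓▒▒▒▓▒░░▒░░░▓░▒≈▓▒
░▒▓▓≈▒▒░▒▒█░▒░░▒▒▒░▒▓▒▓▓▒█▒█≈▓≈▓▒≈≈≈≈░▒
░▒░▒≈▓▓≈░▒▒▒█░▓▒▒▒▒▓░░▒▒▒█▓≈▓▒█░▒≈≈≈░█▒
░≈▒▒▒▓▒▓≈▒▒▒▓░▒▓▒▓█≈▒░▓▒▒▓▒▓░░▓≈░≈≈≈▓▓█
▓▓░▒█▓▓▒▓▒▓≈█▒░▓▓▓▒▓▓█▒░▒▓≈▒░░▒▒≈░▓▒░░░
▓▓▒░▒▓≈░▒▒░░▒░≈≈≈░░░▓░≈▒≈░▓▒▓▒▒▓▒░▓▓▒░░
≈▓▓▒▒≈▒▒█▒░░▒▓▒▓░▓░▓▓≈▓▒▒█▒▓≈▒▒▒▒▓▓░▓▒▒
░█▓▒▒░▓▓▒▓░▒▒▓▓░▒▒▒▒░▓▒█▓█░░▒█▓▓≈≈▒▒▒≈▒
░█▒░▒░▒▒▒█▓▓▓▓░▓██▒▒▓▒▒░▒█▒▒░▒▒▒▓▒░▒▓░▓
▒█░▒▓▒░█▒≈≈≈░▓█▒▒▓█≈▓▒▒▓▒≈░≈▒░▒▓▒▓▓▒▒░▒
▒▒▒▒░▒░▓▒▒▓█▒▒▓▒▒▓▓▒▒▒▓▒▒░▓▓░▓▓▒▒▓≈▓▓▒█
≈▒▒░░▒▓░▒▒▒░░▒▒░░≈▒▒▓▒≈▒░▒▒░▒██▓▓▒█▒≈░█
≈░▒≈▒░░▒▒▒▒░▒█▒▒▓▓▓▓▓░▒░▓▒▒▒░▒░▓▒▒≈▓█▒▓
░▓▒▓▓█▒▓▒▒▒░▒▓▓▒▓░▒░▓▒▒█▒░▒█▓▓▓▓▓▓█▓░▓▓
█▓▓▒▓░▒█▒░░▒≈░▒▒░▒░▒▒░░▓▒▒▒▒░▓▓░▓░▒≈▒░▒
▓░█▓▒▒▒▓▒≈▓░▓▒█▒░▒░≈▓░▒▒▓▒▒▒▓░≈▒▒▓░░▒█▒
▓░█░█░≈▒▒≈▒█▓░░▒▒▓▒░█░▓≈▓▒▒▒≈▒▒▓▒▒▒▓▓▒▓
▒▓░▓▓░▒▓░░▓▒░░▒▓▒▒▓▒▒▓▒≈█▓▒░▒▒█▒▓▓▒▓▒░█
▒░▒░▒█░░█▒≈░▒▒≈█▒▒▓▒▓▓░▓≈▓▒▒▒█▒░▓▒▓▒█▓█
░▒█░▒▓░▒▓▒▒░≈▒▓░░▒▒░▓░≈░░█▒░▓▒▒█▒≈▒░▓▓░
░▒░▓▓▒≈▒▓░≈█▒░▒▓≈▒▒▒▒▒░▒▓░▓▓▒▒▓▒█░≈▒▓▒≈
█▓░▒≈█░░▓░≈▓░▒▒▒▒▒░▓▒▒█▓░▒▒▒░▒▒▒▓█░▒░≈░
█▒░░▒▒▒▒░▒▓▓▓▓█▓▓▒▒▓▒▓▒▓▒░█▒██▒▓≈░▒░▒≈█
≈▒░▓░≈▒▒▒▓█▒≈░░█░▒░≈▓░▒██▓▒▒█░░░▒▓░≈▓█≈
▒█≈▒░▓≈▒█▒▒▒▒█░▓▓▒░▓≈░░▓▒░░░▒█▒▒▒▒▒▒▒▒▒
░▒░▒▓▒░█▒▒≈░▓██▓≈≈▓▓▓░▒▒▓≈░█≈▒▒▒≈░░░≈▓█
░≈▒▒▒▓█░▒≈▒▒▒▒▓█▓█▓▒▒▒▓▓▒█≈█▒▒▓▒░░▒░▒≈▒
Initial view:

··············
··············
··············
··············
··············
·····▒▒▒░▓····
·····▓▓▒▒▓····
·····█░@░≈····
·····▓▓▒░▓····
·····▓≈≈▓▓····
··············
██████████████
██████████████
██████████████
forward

··············
··············
··············
··············
··············
·····▓≈▒▒▒····
·····▒▒▒░▓····
·····▓▓@▒▓····
·····█░▒░≈····
·····▓▓▒░▓····
·····▓≈≈▓▓····
··············
██████████████
██████████████

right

··············
··············
··············
··············
··············
····▓≈▒▒▒▒····
····▒▒▒░▓▒····
····▓▓▒@▓▒····
····█░▒░≈▓····
····▓▓▒░▓≈····
····▓≈≈▓▓·····
··············
██████████████
██████████████

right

··············
··············
··············
··············
··············
···▓≈▒▒▒▒▒····
···▒▒▒░▓▒▒····
···▓▓▒▒@▒▓····
···█░▒░≈▓░····
···▓▓▒░▓≈░····
···▓≈≈▓▓······
··············
██████████████
██████████████

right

··············
··············
··············
··············
··············
··▓≈▒▒▒▒▒░····
··▒▒▒░▓▒▒█····
··▓▓▒▒▓@▓▒····
··█░▒░≈▓░▒····
··▓▓▒░▓≈░░····
··▓≈≈▓▓·······
··············
██████████████
██████████████

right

··············
··············
··············
··············
··············
·▓≈▒▒▒▒▒░▒····
·▒▒▒░▓▒▒█▓····
·▓▓▒▒▓▒@▒▓····
·█░▒░≈▓░▒█····
·▓▓▒░▓≈░░▓····
·▓≈≈▓▓········
··············
██████████████
██████████████

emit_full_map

▓≈▒▒▒▒▒░▒
▒▒▒░▓▒▒█▓
▓▓▒▒▓▒@▒▓
█░▒░≈▓░▒█
▓▓▒░▓≈░░▓
▓≈≈▓▓····

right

··············
··············
··············
··············
··············
▓≈▒▒▒▒▒░▒▓····
▒▒▒░▓▒▒█▓░····
▓▓▒▒▓▒▓@▓▒····
█░▒░≈▓░▒██····
▓▓▒░▓≈░░▓▒····
▓≈≈▓▓·········
··············
██████████████
██████████████

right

··············
··············
··············
··············
··············
≈▒▒▒▒▒░▒▓░····
▒▒░▓▒▒█▓░▒····
▓▒▒▓▒▓▒@▒░····
░▒░≈▓░▒██▓····
▓▒░▓≈░░▓▒░····
≈≈▓▓··········
··············
██████████████
██████████████

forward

··············
··············
··············
··············
··············
·····░≈░░█····
≈▒▒▒▒▒░▒▓░····
▒▒░▓▒▒█@░▒····
▓▒▒▓▒▓▒▓▒░····
░▒░≈▓░▒██▓····
▓▒░▓≈░░▓▒░····
≈≈▓▓··········
··············
██████████████

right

··············
··············
··············
··············
··············
····░≈░░█▒····
▒▒▒▒▒░▒▓░▓····
▒░▓▒▒█▓@▒▒····
▒▒▓▒▓▒▓▒░█····
▒░≈▓░▒██▓▒····
▒░▓≈░░▓▒░·····
≈▓▓···········
··············
██████████████

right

··············
··············
··············
··············
··············
···░≈░░█▒░····
▒▒▒▒░▒▓░▓▓····
░▓▒▒█▓░@▒▒····
▒▓▒▓▒▓▒░█▒····
░≈▓░▒██▓▒▒····
░▓≈░░▓▒░······
▓▓············
··············
██████████████

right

··············
··············
··············
··············
··············
··░≈░░█▒░▓····
▒▒▒░▒▓░▓▓▒····
▓▒▒█▓░▒@▒░····
▓▒▓▒▓▒░█▒█····
≈▓░▒██▓▒▒█····
▓≈░░▓▒░·······
▓·············
··············
██████████████

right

··············
··············
··············
··············
··············
·░≈░░█▒░▓▒····
▒▒░▒▓░▓▓▒▒····
▒▒█▓░▒▒@░▒····
▒▓▒▓▒░█▒██····
▓░▒██▓▒▒█░····
≈░░▓▒░········
··············
··············
██████████████

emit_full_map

······░≈░░█▒░▓▒
▓≈▒▒▒▒▒░▒▓░▓▓▒▒
▒▒▒░▓▒▒█▓░▒▒@░▒
▓▓▒▒▓▒▓▒▓▒░█▒██
█░▒░≈▓░▒██▓▒▒█░
▓▓▒░▓≈░░▓▒░····
▓≈≈▓▓··········

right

··············
··············
··············
··············
··············
░≈░░█▒░▓▒▒····
▒░▒▓░▓▓▒▒▓····
▒█▓░▒▒▒@▒▒····
▓▒▓▒░█▒██▒····
░▒██▓▒▒█░░····
░░▓▒░·········
··············
··············
██████████████

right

··············
··············
··············
··············
··············
≈░░█▒░▓▒▒█····
░▒▓░▓▓▒▒▓▒····
█▓░▒▒▒░@▒▒····
▒▓▒░█▒██▒▓····
▒██▓▒▒█░░░····
░▓▒░··········
··············
··············
██████████████

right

··············
··············
··············
··············
··············
░░█▒░▓▒▒█▒····
▒▓░▓▓▒▒▓▒█····
▓░▒▒▒░▒@▒▓····
▓▒░█▒██▒▓≈····
██▓▒▒█░░░▒····
▓▒░···········
··············
··············
██████████████

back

··············
··············
··············
··············
░░█▒░▓▒▒█▒····
▒▓░▓▓▒▒▓▒█····
▓░▒▒▒░▒▒▒▓····
▓▒░█▒██@▓≈····
██▓▒▒█░░░▒····
▓▒░··▒█▒▒▒····
··············
··············
██████████████
██████████████

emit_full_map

······░≈░░█▒░▓▒▒█▒
▓≈▒▒▒▒▒░▒▓░▓▓▒▒▓▒█
▒▒▒░▓▒▒█▓░▒▒▒░▒▒▒▓
▓▓▒▒▓▒▓▒▓▒░█▒██@▓≈
█░▒░≈▓░▒██▓▒▒█░░░▒
▓▓▒░▓≈░░▓▒░··▒█▒▒▒
▓≈≈▓▓·············


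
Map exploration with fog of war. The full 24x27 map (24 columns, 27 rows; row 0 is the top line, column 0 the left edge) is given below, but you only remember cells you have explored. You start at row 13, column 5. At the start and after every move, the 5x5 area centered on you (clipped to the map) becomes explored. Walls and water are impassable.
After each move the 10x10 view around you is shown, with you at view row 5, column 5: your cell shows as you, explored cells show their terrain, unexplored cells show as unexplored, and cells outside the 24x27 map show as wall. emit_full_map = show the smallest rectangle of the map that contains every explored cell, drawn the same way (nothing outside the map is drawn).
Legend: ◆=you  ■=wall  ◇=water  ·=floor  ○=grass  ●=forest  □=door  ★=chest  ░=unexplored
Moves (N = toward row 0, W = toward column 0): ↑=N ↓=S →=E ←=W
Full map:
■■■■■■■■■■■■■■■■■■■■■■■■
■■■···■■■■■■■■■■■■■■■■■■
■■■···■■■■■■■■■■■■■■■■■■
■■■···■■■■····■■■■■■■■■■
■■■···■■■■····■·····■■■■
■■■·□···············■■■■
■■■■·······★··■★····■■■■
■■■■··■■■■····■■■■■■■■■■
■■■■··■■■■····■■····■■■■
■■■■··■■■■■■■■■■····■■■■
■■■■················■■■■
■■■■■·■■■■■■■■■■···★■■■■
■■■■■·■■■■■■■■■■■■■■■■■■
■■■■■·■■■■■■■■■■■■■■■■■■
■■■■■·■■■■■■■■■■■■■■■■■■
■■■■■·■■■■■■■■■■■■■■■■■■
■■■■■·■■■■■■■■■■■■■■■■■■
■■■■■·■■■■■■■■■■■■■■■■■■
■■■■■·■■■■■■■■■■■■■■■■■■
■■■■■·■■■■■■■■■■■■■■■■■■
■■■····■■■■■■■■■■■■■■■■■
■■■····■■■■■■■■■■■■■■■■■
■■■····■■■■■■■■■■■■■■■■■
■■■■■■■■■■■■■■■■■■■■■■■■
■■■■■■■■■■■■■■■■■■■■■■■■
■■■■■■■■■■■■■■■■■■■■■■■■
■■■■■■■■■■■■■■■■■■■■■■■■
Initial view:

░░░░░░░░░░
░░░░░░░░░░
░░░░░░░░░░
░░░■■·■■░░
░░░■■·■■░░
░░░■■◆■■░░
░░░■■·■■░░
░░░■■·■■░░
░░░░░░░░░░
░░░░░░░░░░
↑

░░░░░░░░░░
░░░░░░░░░░
░░░░░░░░░░
░░░■····░░
░░░■■·■■░░
░░░■■◆■■░░
░░░■■·■■░░
░░░■■·■■░░
░░░■■·■■░░
░░░░░░░░░░

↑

░░░░░░░░░░
░░░░░░░░░░
░░░░░░░░░░
░░░■··■■░░
░░░■····░░
░░░■■◆■■░░
░░░■■·■■░░
░░░■■·■■░░
░░░■■·■■░░
░░░■■·■■░░

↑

░░░░░░░░░░
░░░░░░░░░░
░░░░░░░░░░
░░░■··■■░░
░░░■··■■░░
░░░■·◆··░░
░░░■■·■■░░
░░░■■·■■░░
░░░■■·■■░░
░░░■■·■■░░

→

░░░░░░░░░░
░░░░░░░░░░
░░░░░░░░░░
░░■··■■■░░
░░■··■■■░░
░░■··◆··░░
░░■■·■■■░░
░░■■·■■■░░
░░■■·■■░░░
░░■■·■■░░░

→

░░░░░░░░░░
░░░░░░░░░░
░░░░░░░░░░
░■··■■■■░░
░■··■■■■░░
░■···◆··░░
░■■·■■■■░░
░■■·■■■■░░
░■■·■■░░░░
░■■·■■░░░░

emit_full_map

■··■■■■
■··■■■■
■···◆··
■■·■■■■
■■·■■■■
■■·■■░░
■■·■■░░
■■·■■░░

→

░░░░░░░░░░
░░░░░░░░░░
░░░░░░░░░░
■··■■■■·░░
■··■■■■■░░
■····◆··░░
■■·■■■■■░░
■■·■■■■■░░
■■·■■░░░░░
■■·■■░░░░░

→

░░░░░░░░░░
░░░░░░░░░░
░░░░░░░░░░
··■■■■··░░
··■■■■■■░░
·····◆··░░
■·■■■■■■░░
■·■■■■■■░░
■·■■░░░░░░
■·■■░░░░░░

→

░░░░░░░░░░
░░░░░░░░░░
░░░░░░░░░░
·■■■■···░░
·■■■■■■■░░
·····◆··░░
·■■■■■■■░░
·■■■■■■■░░
·■■░░░░░░░
·■■░░░░░░░

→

░░░░░░░░░░
░░░░░░░░░░
░░░░░░░░░░
■■■■····░░
■■■■■■■■░░
·····◆··░░
■■■■■■■■░░
■■■■■■■■░░
■■░░░░░░░░
■■░░░░░░░░

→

░░░░░░░░░░
░░░░░░░░░░
░░░░░░░░░░
■■■····■░░
■■■■■■■■░░
·····◆··░░
■■■■■■■■░░
■■■■■■■■░░
■░░░░░░░░░
■░░░░░░░░░

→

░░░░░░░░░░
░░░░░░░░░░
░░░░░░░░░░
■■····■■░░
■■■■■■■■░░
·····◆··░░
■■■■■■■■░░
■■■■■■■■░░
░░░░░░░░░░
░░░░░░░░░░

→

░░░░░░░░░░
░░░░░░░░░░
░░░░░░░░░░
■····■■·░░
■■■■■■■·░░
·····◆··░░
■■■■■■■·░░
■■■■■■■■░░
░░░░░░░░░░
░░░░░░░░░░

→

░░░░░░░░░░
░░░░░░░░░░
░░░░░░░░░░
····■■··░░
■■■■■■··░░
·····◆··░░
■■■■■■··░░
■■■■■■■■░░
░░░░░░░░░░
░░░░░░░░░░

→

░░░░░░░░░░
░░░░░░░░░░
░░░░░░░░░░
···■■···░░
■■■■■···░░
·····◆··░░
■■■■■···░░
■■■■■■■■░░
░░░░░░░░░░
░░░░░░░░░░

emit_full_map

■··■■■■····■■···
■··■■■■■■■■■■···
■············◆··
■■·■■■■■■■■■■···
■■·■■■■■■■■■■■■■
■■·■■░░░░░░░░░░░
■■·■■░░░░░░░░░░░
■■·■■░░░░░░░░░░░

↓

░░░░░░░░░░
░░░░░░░░░░
···■■···░░
■■■■■···░░
········░░
■■■■■◆··░░
■■■■■■■■░░
░░░■■■■■░░
░░░░░░░░░░
░░░░░░░░░░

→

░░░░░░░░░░
░░░░░░░░░░
··■■···░░░
■■■■····░░
········░░
■■■■·◆·★░░
■■■■■■■■░░
░░■■■■■■░░
░░░░░░░░░░
░░░░░░░░░░

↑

░░░░░░░░░░
░░░░░░░░░░
░░░░░░░░░░
··■■····░░
■■■■····░░
·····◆··░░
■■■■···★░░
■■■■■■■■░░
░░■■■■■■░░
░░░░░░░░░░

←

░░░░░░░░░░
░░░░░░░░░░
░░░░░░░░░░
···■■····░
■■■■■····░
·····◆···░
■■■■■···★░
■■■■■■■■■░
░░░■■■■■■░
░░░░░░░░░░

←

░░░░░░░░░░
░░░░░░░░░░
░░░░░░░░░░
····■■····
■■■■■■····
·····◆····
■■■■■■···★
■■■■■■■■■■
░░░░■■■■■■
░░░░░░░░░░

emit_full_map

■··■■■■····■■····
■··■■■■■■■■■■····
■···········◆····
■■·■■■■■■■■■■···★
■■·■■■■■■■■■■■■■■
■■·■■░░░░░░■■■■■■
■■·■■░░░░░░░░░░░░
■■·■■░░░░░░░░░░░░
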